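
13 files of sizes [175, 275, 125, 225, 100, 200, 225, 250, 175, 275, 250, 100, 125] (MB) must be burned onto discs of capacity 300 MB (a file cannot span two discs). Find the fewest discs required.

Total = 275 + 275 + 250 + 250 + 225 + 225 + 200 + 175 + 175 + 125 + 125 + 100 + 100 = 2500 MB.
Lower bound: ⌈2500/300⌉ = 9 discs.
A packing using 10 discs:
  disc 1: 275 = 275
  disc 2: 275 = 275
  disc 3: 250 = 250
  disc 4: 250 = 250
  disc 5: 225 = 225
  disc 6: 225 = 225
  disc 7: 200 + 100 = 300
  disc 8: 175 + 125 = 300
  disc 9: 175 + 125 = 300
  disc 10: 100 = 100
No arrangement into 9 discs stays within capacity, so 10 is optimal.

10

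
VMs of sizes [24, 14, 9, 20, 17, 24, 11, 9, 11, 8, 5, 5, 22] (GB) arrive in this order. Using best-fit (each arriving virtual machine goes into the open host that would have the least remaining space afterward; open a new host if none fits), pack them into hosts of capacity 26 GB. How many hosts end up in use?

  24 → host 1 (new)  [load 24/26]
  14 → host 2 (new)  [load 14/26]
  9 → host 2  [load 23/26]
  20 → host 3 (new)  [load 20/26]
  17 → host 4 (new)  [load 17/26]
  24 → host 5 (new)  [load 24/26]
  11 → host 6 (new)  [load 11/26]
  9 → host 4  [load 26/26]
  11 → host 6  [load 22/26]
  8 → host 7 (new)  [load 8/26]
  5 → host 3  [load 25/26]
  5 → host 7  [load 13/26]
  22 → host 8 (new)  [load 22/26]
8 hosts opened.

8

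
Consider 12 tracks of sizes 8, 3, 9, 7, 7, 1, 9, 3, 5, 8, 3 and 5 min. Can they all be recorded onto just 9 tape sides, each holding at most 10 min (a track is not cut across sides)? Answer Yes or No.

Yes

A valid assignment using 8 tape sides:
  side 1: 9 + 1 = 10
  side 2: 9 = 9
  side 3: 8 = 8
  side 4: 8 = 8
  side 5: 7 + 3 = 10
  side 6: 7 + 3 = 10
  side 7: 5 + 5 = 10
  side 8: 3 = 3
That uses only 8 ≤ 9, so 9 tape sides are enough.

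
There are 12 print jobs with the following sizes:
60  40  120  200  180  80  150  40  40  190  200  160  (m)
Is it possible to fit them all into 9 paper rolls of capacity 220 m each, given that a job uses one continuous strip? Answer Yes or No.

Yes

A valid assignment using 8 paper rolls:
  roll 1: 200 = 200
  roll 2: 200 = 200
  roll 3: 190 = 190
  roll 4: 180 + 40 = 220
  roll 5: 160 + 60 = 220
  roll 6: 150 + 40 = 190
  roll 7: 120 + 80 = 200
  roll 8: 40 = 40
That uses only 8 ≤ 9, so 9 paper rolls are enough.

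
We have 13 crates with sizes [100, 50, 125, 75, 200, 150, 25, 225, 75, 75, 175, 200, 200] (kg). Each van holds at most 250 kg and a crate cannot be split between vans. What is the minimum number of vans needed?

8

Total = 225 + 200 + 200 + 200 + 175 + 150 + 125 + 100 + 75 + 75 + 75 + 50 + 25 = 1675 kg.
Lower bound: ⌈1675/250⌉ = 7 vans.
A packing using 8 vans:
  van 1: 225 + 25 = 250
  van 2: 200 + 50 = 250
  van 3: 200 = 200
  van 4: 200 = 200
  van 5: 175 + 75 = 250
  van 6: 150 + 100 = 250
  van 7: 125 + 75 = 200
  van 8: 75 = 75
No arrangement into 7 vans stays within capacity, so 8 is optimal.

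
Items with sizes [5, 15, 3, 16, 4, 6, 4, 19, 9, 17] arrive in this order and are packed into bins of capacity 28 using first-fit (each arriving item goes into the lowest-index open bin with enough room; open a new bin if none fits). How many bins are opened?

  5 → bin 1 (new)  [load 5/28]
  15 → bin 1  [load 20/28]
  3 → bin 1  [load 23/28]
  16 → bin 2 (new)  [load 16/28]
  4 → bin 1  [load 27/28]
  6 → bin 2  [load 22/28]
  4 → bin 2  [load 26/28]
  19 → bin 3 (new)  [load 19/28]
  9 → bin 3  [load 28/28]
  17 → bin 4 (new)  [load 17/28]
4 bins opened.

4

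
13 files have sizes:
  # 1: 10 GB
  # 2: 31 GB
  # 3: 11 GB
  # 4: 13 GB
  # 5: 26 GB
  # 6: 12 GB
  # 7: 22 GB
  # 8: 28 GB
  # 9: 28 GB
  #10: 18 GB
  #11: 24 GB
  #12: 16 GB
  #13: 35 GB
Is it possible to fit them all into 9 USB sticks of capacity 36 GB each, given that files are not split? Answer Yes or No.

Yes

A valid assignment using 9 USB sticks:
  USB stick 1: 35 = 35
  USB stick 2: 31 = 31
  USB stick 3: 28 = 28
  USB stick 4: 28 = 28
  USB stick 5: 26 + 10 = 36
  USB stick 6: 24 + 12 = 36
  USB stick 7: 22 + 13 = 35
  USB stick 8: 18 + 16 = 34
  USB stick 9: 11 = 11
Every load is within 36 GB, so 9 USB sticks suffice.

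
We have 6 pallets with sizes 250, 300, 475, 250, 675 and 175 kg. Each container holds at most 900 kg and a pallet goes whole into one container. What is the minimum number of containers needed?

3

Total = 675 + 475 + 300 + 250 + 250 + 175 = 2125 kg.
Lower bound: ⌈2125/900⌉ = 3 containers.
A packing using 3 containers:
  container 1: 675 + 175 = 850
  container 2: 475 + 300 = 775
  container 3: 250 + 250 = 500
This matches the lower bound, so 3 is optimal.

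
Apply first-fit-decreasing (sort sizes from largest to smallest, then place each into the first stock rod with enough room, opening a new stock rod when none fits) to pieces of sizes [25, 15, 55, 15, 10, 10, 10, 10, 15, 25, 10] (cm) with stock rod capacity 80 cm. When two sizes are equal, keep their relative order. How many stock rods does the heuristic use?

3

Sorted descending: 55, 25, 25, 15, 15, 15, 10, 10, 10, 10, 10.
  55 → stock rod 1 (new)  [load 55/80]
  25 → stock rod 1  [load 80/80]
  25 → stock rod 2 (new)  [load 25/80]
  15 → stock rod 2  [load 40/80]
  15 → stock rod 2  [load 55/80]
  15 → stock rod 2  [load 70/80]
  10 → stock rod 2  [load 80/80]
  10 → stock rod 3 (new)  [load 10/80]
  10 → stock rod 3  [load 20/80]
  10 → stock rod 3  [load 30/80]
  10 → stock rod 3  [load 40/80]
3 stock rods opened.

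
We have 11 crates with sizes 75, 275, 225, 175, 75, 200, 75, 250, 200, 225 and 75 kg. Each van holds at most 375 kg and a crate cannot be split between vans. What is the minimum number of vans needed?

6

Total = 275 + 250 + 225 + 225 + 200 + 200 + 175 + 75 + 75 + 75 + 75 = 1850 kg.
Lower bound: ⌈1850/375⌉ = 5 vans.
Also, 6 crates each exceed 375/2 kg, and no two of those can share a van, so at least 6 vans are needed.
A packing using 6 vans:
  van 1: 275 + 75 = 350
  van 2: 250 + 75 = 325
  van 3: 225 + 75 + 75 = 375
  van 4: 225 = 225
  van 5: 200 + 175 = 375
  van 6: 200 = 200
This matches the lower bound, so 6 is optimal.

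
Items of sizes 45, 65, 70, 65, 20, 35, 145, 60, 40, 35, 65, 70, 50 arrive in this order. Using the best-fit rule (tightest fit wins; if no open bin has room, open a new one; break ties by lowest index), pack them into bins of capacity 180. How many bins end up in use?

5

  45 → bin 1 (new)  [load 45/180]
  65 → bin 1  [load 110/180]
  70 → bin 1  [load 180/180]
  65 → bin 2 (new)  [load 65/180]
  20 → bin 2  [load 85/180]
  35 → bin 2  [load 120/180]
  145 → bin 3 (new)  [load 145/180]
  60 → bin 2  [load 180/180]
  40 → bin 4 (new)  [load 40/180]
  35 → bin 3  [load 180/180]
  65 → bin 4  [load 105/180]
  70 → bin 4  [load 175/180]
  50 → bin 5 (new)  [load 50/180]
5 bins opened.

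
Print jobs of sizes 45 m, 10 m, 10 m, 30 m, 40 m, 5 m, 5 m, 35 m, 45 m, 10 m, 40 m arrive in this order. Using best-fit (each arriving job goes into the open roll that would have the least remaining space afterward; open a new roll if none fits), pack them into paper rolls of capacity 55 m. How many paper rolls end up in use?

  45 → roll 1 (new)  [load 45/55]
  10 → roll 1  [load 55/55]
  10 → roll 2 (new)  [load 10/55]
  30 → roll 2  [load 40/55]
  40 → roll 3 (new)  [load 40/55]
  5 → roll 2  [load 45/55]
  5 → roll 2  [load 50/55]
  35 → roll 4 (new)  [load 35/55]
  45 → roll 5 (new)  [load 45/55]
  10 → roll 5  [load 55/55]
  40 → roll 6 (new)  [load 40/55]
6 paper rolls opened.

6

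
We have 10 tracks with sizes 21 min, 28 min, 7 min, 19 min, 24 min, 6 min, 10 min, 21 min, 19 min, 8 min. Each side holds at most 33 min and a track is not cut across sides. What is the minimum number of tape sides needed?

Total = 28 + 24 + 21 + 21 + 19 + 19 + 10 + 8 + 7 + 6 = 163 min.
Lower bound: ⌈163/33⌉ = 5 tape sides.
Also, 6 tracks each exceed 33/2 min, and no two of those can share a side, so at least 6 tape sides are needed.
A packing using 6 tape sides:
  side 1: 28 = 28
  side 2: 24 + 8 = 32
  side 3: 21 + 10 = 31
  side 4: 21 + 7 = 28
  side 5: 19 + 6 = 25
  side 6: 19 = 19
This matches the lower bound, so 6 is optimal.

6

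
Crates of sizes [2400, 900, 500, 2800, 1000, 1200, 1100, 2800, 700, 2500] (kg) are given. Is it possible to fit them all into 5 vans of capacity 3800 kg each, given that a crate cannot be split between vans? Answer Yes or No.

Yes

A valid assignment using 5 vans:
  van 1: 2800 + 1000 = 3800
  van 2: 2800 + 900 = 3700
  van 3: 2500 + 1200 = 3700
  van 4: 2400 + 1100 = 3500
  van 5: 700 + 500 = 1200
Every load is within 3800 kg, so 5 vans suffice.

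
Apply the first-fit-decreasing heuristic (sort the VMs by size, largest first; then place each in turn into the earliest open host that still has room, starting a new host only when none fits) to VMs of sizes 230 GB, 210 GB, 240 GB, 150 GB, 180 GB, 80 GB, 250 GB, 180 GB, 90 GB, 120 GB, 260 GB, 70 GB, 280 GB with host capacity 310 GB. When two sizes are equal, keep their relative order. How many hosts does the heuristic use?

Sorted descending: 280, 260, 250, 240, 230, 210, 180, 180, 150, 120, 90, 80, 70.
  280 → host 1 (new)  [load 280/310]
  260 → host 2 (new)  [load 260/310]
  250 → host 3 (new)  [load 250/310]
  240 → host 4 (new)  [load 240/310]
  230 → host 5 (new)  [load 230/310]
  210 → host 6 (new)  [load 210/310]
  180 → host 7 (new)  [load 180/310]
  180 → host 8 (new)  [load 180/310]
  150 → host 9 (new)  [load 150/310]
  120 → host 7  [load 300/310]
  90 → host 6  [load 300/310]
  80 → host 5  [load 310/310]
  70 → host 4  [load 310/310]
9 hosts opened.

9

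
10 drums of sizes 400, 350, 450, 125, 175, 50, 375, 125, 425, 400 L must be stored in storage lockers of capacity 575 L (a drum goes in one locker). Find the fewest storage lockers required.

6

Total = 450 + 425 + 400 + 400 + 375 + 350 + 175 + 125 + 125 + 50 = 2875 L.
Lower bound: ⌈2875/575⌉ = 5 storage lockers.
Also, 6 drums each exceed 575/2 L, and no two of those can share a locker, so at least 6 storage lockers are needed.
A packing using 6 storage lockers:
  locker 1: 450 + 125 = 575
  locker 2: 425 + 125 = 550
  locker 3: 400 + 175 = 575
  locker 4: 400 + 50 = 450
  locker 5: 375 = 375
  locker 6: 350 = 350
This matches the lower bound, so 6 is optimal.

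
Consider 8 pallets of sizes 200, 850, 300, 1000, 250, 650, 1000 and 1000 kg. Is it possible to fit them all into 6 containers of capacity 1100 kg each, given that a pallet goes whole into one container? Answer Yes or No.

A valid assignment using 6 containers:
  container 1: 1000 = 1000
  container 2: 1000 = 1000
  container 3: 1000 = 1000
  container 4: 850 + 250 = 1100
  container 5: 650 + 300 = 950
  container 6: 200 = 200
Every load is within 1100 kg, so 6 containers suffice.

Yes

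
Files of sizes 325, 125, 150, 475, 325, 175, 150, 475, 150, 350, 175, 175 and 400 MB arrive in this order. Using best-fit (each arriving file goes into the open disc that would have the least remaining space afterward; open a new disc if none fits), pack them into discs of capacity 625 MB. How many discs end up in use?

  325 → disc 1 (new)  [load 325/625]
  125 → disc 1  [load 450/625]
  150 → disc 1  [load 600/625]
  475 → disc 2 (new)  [load 475/625]
  325 → disc 3 (new)  [load 325/625]
  175 → disc 3  [load 500/625]
  150 → disc 2  [load 625/625]
  475 → disc 4 (new)  [load 475/625]
  150 → disc 4  [load 625/625]
  350 → disc 5 (new)  [load 350/625]
  175 → disc 5  [load 525/625]
  175 → disc 6 (new)  [load 175/625]
  400 → disc 6  [load 575/625]
6 discs opened.

6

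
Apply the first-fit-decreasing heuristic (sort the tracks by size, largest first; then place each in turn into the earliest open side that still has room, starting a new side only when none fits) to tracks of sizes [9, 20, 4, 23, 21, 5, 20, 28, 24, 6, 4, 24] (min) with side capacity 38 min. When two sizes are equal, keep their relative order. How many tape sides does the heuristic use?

Sorted descending: 28, 24, 24, 23, 21, 20, 20, 9, 6, 5, 4, 4.
  28 → side 1 (new)  [load 28/38]
  24 → side 2 (new)  [load 24/38]
  24 → side 3 (new)  [load 24/38]
  23 → side 4 (new)  [load 23/38]
  21 → side 5 (new)  [load 21/38]
  20 → side 6 (new)  [load 20/38]
  20 → side 7 (new)  [load 20/38]
  9 → side 1  [load 37/38]
  6 → side 2  [load 30/38]
  5 → side 2  [load 35/38]
  4 → side 3  [load 28/38]
  4 → side 3  [load 32/38]
7 tape sides opened.

7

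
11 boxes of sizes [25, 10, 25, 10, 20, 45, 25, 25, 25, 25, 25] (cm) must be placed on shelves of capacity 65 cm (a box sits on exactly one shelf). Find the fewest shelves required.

Total = 45 + 25 + 25 + 25 + 25 + 25 + 25 + 25 + 20 + 10 + 10 = 260 cm.
Lower bound: ⌈260/65⌉ = 4 shelves.
A packing using 5 shelves:
  shelf 1: 45 + 20 = 65
  shelf 2: 25 + 25 + 10 = 60
  shelf 3: 25 + 25 + 10 = 60
  shelf 4: 25 + 25 = 50
  shelf 5: 25 = 25
No arrangement into 4 shelves stays within capacity, so 5 is optimal.

5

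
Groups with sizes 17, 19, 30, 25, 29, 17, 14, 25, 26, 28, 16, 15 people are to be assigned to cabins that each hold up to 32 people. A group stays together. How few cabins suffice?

Total = 30 + 29 + 28 + 26 + 25 + 25 + 19 + 17 + 17 + 16 + 15 + 14 = 261 people.
Lower bound: ⌈261/32⌉ = 9 cabins.
A packing using 10 cabins:
  cabin 1: 30 = 30
  cabin 2: 29 = 29
  cabin 3: 28 = 28
  cabin 4: 26 = 26
  cabin 5: 25 = 25
  cabin 6: 25 = 25
  cabin 7: 19 = 19
  cabin 8: 17 + 15 = 32
  cabin 9: 17 + 14 = 31
  cabin 10: 16 = 16
No arrangement into 9 cabins stays within capacity, so 10 is optimal.

10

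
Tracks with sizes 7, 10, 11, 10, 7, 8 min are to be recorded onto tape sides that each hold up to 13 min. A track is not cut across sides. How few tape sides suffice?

6

Total = 11 + 10 + 10 + 8 + 7 + 7 = 53 min.
Lower bound: ⌈53/13⌉ = 5 tape sides.
Also, 6 tracks each exceed 13/2 min, and no two of those can share a side, so at least 6 tape sides are needed.
A packing using 6 tape sides:
  side 1: 11 = 11
  side 2: 10 = 10
  side 3: 10 = 10
  side 4: 8 = 8
  side 5: 7 = 7
  side 6: 7 = 7
This matches the lower bound, so 6 is optimal.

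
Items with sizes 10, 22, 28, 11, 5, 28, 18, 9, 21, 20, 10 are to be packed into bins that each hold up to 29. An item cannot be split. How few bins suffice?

7

Total = 28 + 28 + 22 + 21 + 20 + 18 + 11 + 10 + 10 + 9 + 5 = 182.
Lower bound: ⌈182/29⌉ = 7 bins.
A packing using 7 bins:
  bin 1: 28 = 28
  bin 2: 28 = 28
  bin 3: 22 + 5 = 27
  bin 4: 21 = 21
  bin 5: 20 + 9 = 29
  bin 6: 18 + 11 = 29
  bin 7: 10 + 10 = 20
This matches the lower bound, so 7 is optimal.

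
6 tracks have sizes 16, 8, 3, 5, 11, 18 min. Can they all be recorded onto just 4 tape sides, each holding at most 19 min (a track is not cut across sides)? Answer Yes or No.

A valid assignment using 4 tape sides:
  side 1: 18 = 18
  side 2: 16 + 3 = 19
  side 3: 11 + 8 = 19
  side 4: 5 = 5
Every load is within 19 min, so 4 tape sides suffice.

Yes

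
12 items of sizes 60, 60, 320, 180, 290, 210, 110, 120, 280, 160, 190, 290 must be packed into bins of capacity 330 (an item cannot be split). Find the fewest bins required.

Total = 320 + 290 + 290 + 280 + 210 + 190 + 180 + 160 + 120 + 110 + 60 + 60 = 2270.
Lower bound: ⌈2270/330⌉ = 7 bins.
A packing using 8 bins:
  bin 1: 320 = 320
  bin 2: 290 = 290
  bin 3: 290 = 290
  bin 4: 280 = 280
  bin 5: 210 + 120 = 330
  bin 6: 190 + 110 = 300
  bin 7: 180 + 60 + 60 = 300
  bin 8: 160 = 160
No arrangement into 7 bins stays within capacity, so 8 is optimal.

8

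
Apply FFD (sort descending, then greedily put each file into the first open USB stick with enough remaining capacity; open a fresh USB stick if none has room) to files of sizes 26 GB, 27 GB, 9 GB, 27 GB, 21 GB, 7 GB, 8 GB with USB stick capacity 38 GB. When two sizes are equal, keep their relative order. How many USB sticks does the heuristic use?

4

Sorted descending: 27, 27, 26, 21, 9, 8, 7.
  27 → USB stick 1 (new)  [load 27/38]
  27 → USB stick 2 (new)  [load 27/38]
  26 → USB stick 3 (new)  [load 26/38]
  21 → USB stick 4 (new)  [load 21/38]
  9 → USB stick 1  [load 36/38]
  8 → USB stick 2  [load 35/38]
  7 → USB stick 3  [load 33/38]
4 USB sticks opened.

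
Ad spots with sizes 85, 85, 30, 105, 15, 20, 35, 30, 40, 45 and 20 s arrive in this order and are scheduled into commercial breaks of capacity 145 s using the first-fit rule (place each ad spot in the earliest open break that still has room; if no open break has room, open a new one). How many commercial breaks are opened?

4

  85 → break 1 (new)  [load 85/145]
  85 → break 2 (new)  [load 85/145]
  30 → break 1  [load 115/145]
  105 → break 3 (new)  [load 105/145]
  15 → break 1  [load 130/145]
  20 → break 2  [load 105/145]
  35 → break 2  [load 140/145]
  30 → break 3  [load 135/145]
  40 → break 4 (new)  [load 40/145]
  45 → break 4  [load 85/145]
  20 → break 4  [load 105/145]
4 commercial breaks opened.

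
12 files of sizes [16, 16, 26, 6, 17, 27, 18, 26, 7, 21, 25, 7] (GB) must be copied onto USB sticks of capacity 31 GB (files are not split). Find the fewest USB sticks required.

Total = 27 + 26 + 26 + 25 + 21 + 18 + 17 + 16 + 16 + 7 + 7 + 6 = 212 GB.
Lower bound: ⌈212/31⌉ = 7 USB sticks.
Also, 9 files each exceed 31/2 GB, and no two of those can share a USB stick, so at least 9 USB sticks are needed.
A packing using 9 USB sticks:
  USB stick 1: 27 = 27
  USB stick 2: 26 = 26
  USB stick 3: 26 = 26
  USB stick 4: 25 + 6 = 31
  USB stick 5: 21 + 7 = 28
  USB stick 6: 18 + 7 = 25
  USB stick 7: 17 = 17
  USB stick 8: 16 = 16
  USB stick 9: 16 = 16
This matches the lower bound, so 9 is optimal.

9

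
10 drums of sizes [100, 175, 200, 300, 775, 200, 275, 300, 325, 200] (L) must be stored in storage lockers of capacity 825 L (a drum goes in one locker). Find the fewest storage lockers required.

4

Total = 775 + 325 + 300 + 300 + 275 + 200 + 200 + 200 + 175 + 100 = 2850 L.
Lower bound: ⌈2850/825⌉ = 4 storage lockers.
A packing using 4 storage lockers:
  locker 1: 775 = 775
  locker 2: 325 + 300 + 200 = 825
  locker 3: 300 + 275 + 200 = 775
  locker 4: 200 + 175 + 100 = 475
This matches the lower bound, so 4 is optimal.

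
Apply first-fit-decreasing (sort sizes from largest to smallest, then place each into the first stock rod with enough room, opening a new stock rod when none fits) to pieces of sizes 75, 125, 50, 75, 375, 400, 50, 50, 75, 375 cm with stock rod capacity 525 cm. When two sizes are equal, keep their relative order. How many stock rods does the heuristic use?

Sorted descending: 400, 375, 375, 125, 75, 75, 75, 50, 50, 50.
  400 → stock rod 1 (new)  [load 400/525]
  375 → stock rod 2 (new)  [load 375/525]
  375 → stock rod 3 (new)  [load 375/525]
  125 → stock rod 1  [load 525/525]
  75 → stock rod 2  [load 450/525]
  75 → stock rod 2  [load 525/525]
  75 → stock rod 3  [load 450/525]
  50 → stock rod 3  [load 500/525]
  50 → stock rod 4 (new)  [load 50/525]
  50 → stock rod 4  [load 100/525]
4 stock rods opened.

4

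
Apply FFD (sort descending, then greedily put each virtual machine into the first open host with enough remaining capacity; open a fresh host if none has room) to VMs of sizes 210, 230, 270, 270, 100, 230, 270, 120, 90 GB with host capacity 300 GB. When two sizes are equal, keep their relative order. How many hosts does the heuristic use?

Sorted descending: 270, 270, 270, 230, 230, 210, 120, 100, 90.
  270 → host 1 (new)  [load 270/300]
  270 → host 2 (new)  [load 270/300]
  270 → host 3 (new)  [load 270/300]
  230 → host 4 (new)  [load 230/300]
  230 → host 5 (new)  [load 230/300]
  210 → host 6 (new)  [load 210/300]
  120 → host 7 (new)  [load 120/300]
  100 → host 7  [load 220/300]
  90 → host 6  [load 300/300]
7 hosts opened.

7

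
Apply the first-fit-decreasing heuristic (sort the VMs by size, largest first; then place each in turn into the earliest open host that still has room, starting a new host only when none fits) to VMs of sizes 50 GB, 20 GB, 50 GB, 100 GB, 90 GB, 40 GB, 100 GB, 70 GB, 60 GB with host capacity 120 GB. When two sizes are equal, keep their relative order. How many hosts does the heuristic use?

Sorted descending: 100, 100, 90, 70, 60, 50, 50, 40, 20.
  100 → host 1 (new)  [load 100/120]
  100 → host 2 (new)  [load 100/120]
  90 → host 3 (new)  [load 90/120]
  70 → host 4 (new)  [load 70/120]
  60 → host 5 (new)  [load 60/120]
  50 → host 4  [load 120/120]
  50 → host 5  [load 110/120]
  40 → host 6 (new)  [load 40/120]
  20 → host 1  [load 120/120]
6 hosts opened.

6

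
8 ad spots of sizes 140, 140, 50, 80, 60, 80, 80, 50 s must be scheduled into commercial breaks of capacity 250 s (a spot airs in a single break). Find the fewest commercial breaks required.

Total = 140 + 140 + 80 + 80 + 80 + 60 + 50 + 50 = 680 s.
Lower bound: ⌈680/250⌉ = 3 commercial breaks.
A packing using 3 commercial breaks:
  break 1: 140 + 80 = 220
  break 2: 140 + 80 = 220
  break 3: 80 + 60 + 50 + 50 = 240
This matches the lower bound, so 3 is optimal.

3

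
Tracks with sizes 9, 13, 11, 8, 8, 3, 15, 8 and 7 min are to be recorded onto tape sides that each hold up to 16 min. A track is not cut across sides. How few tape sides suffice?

Total = 15 + 13 + 11 + 9 + 8 + 8 + 8 + 7 + 3 = 82 min.
Lower bound: ⌈82/16⌉ = 6 tape sides.
A packing using 6 tape sides:
  side 1: 15 = 15
  side 2: 13 + 3 = 16
  side 3: 11 = 11
  side 4: 9 + 7 = 16
  side 5: 8 + 8 = 16
  side 6: 8 = 8
This matches the lower bound, so 6 is optimal.

6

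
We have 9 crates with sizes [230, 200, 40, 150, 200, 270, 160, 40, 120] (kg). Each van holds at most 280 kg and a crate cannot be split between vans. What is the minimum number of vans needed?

Total = 270 + 230 + 200 + 200 + 160 + 150 + 120 + 40 + 40 = 1410 kg.
Lower bound: ⌈1410/280⌉ = 6 vans.
A packing using 6 vans:
  van 1: 270 = 270
  van 2: 230 + 40 = 270
  van 3: 200 + 40 = 240
  van 4: 200 = 200
  van 5: 160 + 120 = 280
  van 6: 150 = 150
This matches the lower bound, so 6 is optimal.

6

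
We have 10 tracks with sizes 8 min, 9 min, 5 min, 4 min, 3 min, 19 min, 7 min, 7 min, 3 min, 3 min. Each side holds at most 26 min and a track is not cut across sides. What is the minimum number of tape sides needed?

3

Total = 19 + 9 + 8 + 7 + 7 + 5 + 4 + 3 + 3 + 3 = 68 min.
Lower bound: ⌈68/26⌉ = 3 tape sides.
A packing using 3 tape sides:
  side 1: 19 + 7 = 26
  side 2: 9 + 8 + 7 = 24
  side 3: 5 + 4 + 3 + 3 + 3 = 18
This matches the lower bound, so 3 is optimal.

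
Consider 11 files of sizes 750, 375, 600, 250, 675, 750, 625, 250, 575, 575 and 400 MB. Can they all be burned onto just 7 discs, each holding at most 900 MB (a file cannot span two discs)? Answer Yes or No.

Total = 5825 MB; ⌈5825/900⌉ = 7.
The bound of 7 does not rule out 7, but exhaustive search shows no assignment into 7 discs of capacity 900 MB exists — the minimum is 8.

No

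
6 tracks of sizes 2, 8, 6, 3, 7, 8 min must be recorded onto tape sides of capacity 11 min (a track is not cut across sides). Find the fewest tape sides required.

Total = 8 + 8 + 7 + 6 + 3 + 2 = 34 min.
Lower bound: ⌈34/11⌉ = 4 tape sides.
A packing using 4 tape sides:
  side 1: 8 + 3 = 11
  side 2: 8 + 2 = 10
  side 3: 7 = 7
  side 4: 6 = 6
This matches the lower bound, so 4 is optimal.

4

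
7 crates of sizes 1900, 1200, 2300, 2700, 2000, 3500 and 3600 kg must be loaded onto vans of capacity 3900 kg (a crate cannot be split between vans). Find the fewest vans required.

Total = 3600 + 3500 + 2700 + 2300 + 2000 + 1900 + 1200 = 17200 kg.
Lower bound: ⌈17200/3900⌉ = 5 vans.
A packing using 5 vans:
  van 1: 3600 = 3600
  van 2: 3500 = 3500
  van 3: 2700 + 1200 = 3900
  van 4: 2300 = 2300
  van 5: 2000 + 1900 = 3900
This matches the lower bound, so 5 is optimal.

5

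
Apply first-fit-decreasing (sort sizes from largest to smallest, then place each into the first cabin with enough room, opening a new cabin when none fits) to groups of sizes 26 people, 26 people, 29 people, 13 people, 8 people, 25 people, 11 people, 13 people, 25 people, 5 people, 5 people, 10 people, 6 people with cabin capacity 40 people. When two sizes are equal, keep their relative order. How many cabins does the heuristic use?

6

Sorted descending: 29, 26, 26, 25, 25, 13, 13, 11, 10, 8, 6, 5, 5.
  29 → cabin 1 (new)  [load 29/40]
  26 → cabin 2 (new)  [load 26/40]
  26 → cabin 3 (new)  [load 26/40]
  25 → cabin 4 (new)  [load 25/40]
  25 → cabin 5 (new)  [load 25/40]
  13 → cabin 2  [load 39/40]
  13 → cabin 3  [load 39/40]
  11 → cabin 1  [load 40/40]
  10 → cabin 4  [load 35/40]
  8 → cabin 5  [load 33/40]
  6 → cabin 5  [load 39/40]
  5 → cabin 4  [load 40/40]
  5 → cabin 6 (new)  [load 5/40]
6 cabins opened.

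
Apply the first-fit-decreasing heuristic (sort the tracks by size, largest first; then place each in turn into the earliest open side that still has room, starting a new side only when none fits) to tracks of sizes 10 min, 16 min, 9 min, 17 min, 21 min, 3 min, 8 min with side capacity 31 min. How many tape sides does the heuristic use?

Sorted descending: 21, 17, 16, 10, 9, 8, 3.
  21 → side 1 (new)  [load 21/31]
  17 → side 2 (new)  [load 17/31]
  16 → side 3 (new)  [load 16/31]
  10 → side 1  [load 31/31]
  9 → side 2  [load 26/31]
  8 → side 3  [load 24/31]
  3 → side 2  [load 29/31]
3 tape sides opened.

3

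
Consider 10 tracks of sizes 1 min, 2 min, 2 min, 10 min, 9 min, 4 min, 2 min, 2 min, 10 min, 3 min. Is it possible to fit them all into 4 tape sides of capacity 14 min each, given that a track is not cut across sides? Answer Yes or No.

A valid assignment using 4 tape sides:
  side 1: 10 + 4 = 14
  side 2: 10 + 3 + 1 = 14
  side 3: 9 + 2 + 2 = 13
  side 4: 2 + 2 = 4
Every load is within 14 min, so 4 tape sides suffice.

Yes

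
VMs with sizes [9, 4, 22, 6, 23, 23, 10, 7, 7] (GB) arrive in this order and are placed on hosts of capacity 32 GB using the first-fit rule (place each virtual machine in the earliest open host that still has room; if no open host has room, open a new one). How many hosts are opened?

4

  9 → host 1 (new)  [load 9/32]
  4 → host 1  [load 13/32]
  22 → host 2 (new)  [load 22/32]
  6 → host 1  [load 19/32]
  23 → host 3 (new)  [load 23/32]
  23 → host 4 (new)  [load 23/32]
  10 → host 1  [load 29/32]
  7 → host 2  [load 29/32]
  7 → host 3  [load 30/32]
4 hosts opened.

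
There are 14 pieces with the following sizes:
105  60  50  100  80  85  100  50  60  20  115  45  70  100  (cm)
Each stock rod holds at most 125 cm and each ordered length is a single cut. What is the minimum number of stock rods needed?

Total = 115 + 105 + 100 + 100 + 100 + 85 + 80 + 70 + 60 + 60 + 50 + 50 + 45 + 20 = 1040 cm.
Lower bound: ⌈1040/125⌉ = 9 stock rods.
A packing using 10 stock rods:
  stock rod 1: 115 = 115
  stock rod 2: 105 + 20 = 125
  stock rod 3: 100 = 100
  stock rod 4: 100 = 100
  stock rod 5: 100 = 100
  stock rod 6: 85 = 85
  stock rod 7: 80 + 45 = 125
  stock rod 8: 70 + 50 = 120
  stock rod 9: 60 + 60 = 120
  stock rod 10: 50 = 50
No arrangement into 9 stock rods stays within capacity, so 10 is optimal.

10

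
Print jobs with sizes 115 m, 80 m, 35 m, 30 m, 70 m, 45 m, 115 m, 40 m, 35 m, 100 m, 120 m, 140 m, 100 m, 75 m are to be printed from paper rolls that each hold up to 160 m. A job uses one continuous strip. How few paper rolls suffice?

Total = 140 + 120 + 115 + 115 + 100 + 100 + 80 + 75 + 70 + 45 + 40 + 35 + 35 + 30 = 1100 m.
Lower bound: ⌈1100/160⌉ = 7 paper rolls.
A packing using 8 paper rolls:
  roll 1: 140 = 140
  roll 2: 120 + 40 = 160
  roll 3: 115 + 45 = 160
  roll 4: 115 + 35 = 150
  roll 5: 100 + 35 = 135
  roll 6: 100 + 30 = 130
  roll 7: 80 + 75 = 155
  roll 8: 70 = 70
No arrangement into 7 paper rolls stays within capacity, so 8 is optimal.

8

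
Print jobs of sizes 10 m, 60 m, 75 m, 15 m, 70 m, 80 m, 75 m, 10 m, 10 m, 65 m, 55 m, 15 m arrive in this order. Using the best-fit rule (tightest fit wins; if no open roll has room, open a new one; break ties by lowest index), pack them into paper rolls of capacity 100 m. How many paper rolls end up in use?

7

  10 → roll 1 (new)  [load 10/100]
  60 → roll 1  [load 70/100]
  75 → roll 2 (new)  [load 75/100]
  15 → roll 2  [load 90/100]
  70 → roll 3 (new)  [load 70/100]
  80 → roll 4 (new)  [load 80/100]
  75 → roll 5 (new)  [load 75/100]
  10 → roll 2  [load 100/100]
  10 → roll 4  [load 90/100]
  65 → roll 6 (new)  [load 65/100]
  55 → roll 7 (new)  [load 55/100]
  15 → roll 5  [load 90/100]
7 paper rolls opened.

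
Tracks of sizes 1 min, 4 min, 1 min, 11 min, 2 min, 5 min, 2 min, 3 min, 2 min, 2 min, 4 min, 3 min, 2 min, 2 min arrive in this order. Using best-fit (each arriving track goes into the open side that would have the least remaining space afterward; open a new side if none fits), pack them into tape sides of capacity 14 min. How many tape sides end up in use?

  1 → side 1 (new)  [load 1/14]
  4 → side 1  [load 5/14]
  1 → side 1  [load 6/14]
  11 → side 2 (new)  [load 11/14]
  2 → side 2  [load 13/14]
  5 → side 1  [load 11/14]
  2 → side 1  [load 13/14]
  3 → side 3 (new)  [load 3/14]
  2 → side 3  [load 5/14]
  2 → side 3  [load 7/14]
  4 → side 3  [load 11/14]
  3 → side 3  [load 14/14]
  2 → side 4 (new)  [load 2/14]
  2 → side 4  [load 4/14]
4 tape sides opened.

4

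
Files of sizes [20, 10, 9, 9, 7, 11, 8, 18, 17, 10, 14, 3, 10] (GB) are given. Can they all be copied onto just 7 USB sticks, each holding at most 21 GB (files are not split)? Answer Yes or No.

Total = 146 GB; ⌈146/21⌉ = 7.
The bound of 7 does not rule out 7, but exhaustive search shows no assignment into 7 USB sticks of capacity 21 GB exists — the minimum is 8.

No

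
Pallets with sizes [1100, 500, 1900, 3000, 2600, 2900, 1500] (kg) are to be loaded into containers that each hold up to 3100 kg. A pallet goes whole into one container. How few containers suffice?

Total = 3000 + 2900 + 2600 + 1900 + 1500 + 1100 + 500 = 13500 kg.
Lower bound: ⌈13500/3100⌉ = 5 containers.
A packing using 5 containers:
  container 1: 3000 = 3000
  container 2: 2900 = 2900
  container 3: 2600 + 500 = 3100
  container 4: 1900 + 1100 = 3000
  container 5: 1500 = 1500
This matches the lower bound, so 5 is optimal.

5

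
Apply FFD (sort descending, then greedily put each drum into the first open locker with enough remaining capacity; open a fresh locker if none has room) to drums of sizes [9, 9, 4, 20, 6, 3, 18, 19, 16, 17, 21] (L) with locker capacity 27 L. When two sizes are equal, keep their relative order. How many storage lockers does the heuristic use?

Sorted descending: 21, 20, 19, 18, 17, 16, 9, 9, 6, 4, 3.
  21 → locker 1 (new)  [load 21/27]
  20 → locker 2 (new)  [load 20/27]
  19 → locker 3 (new)  [load 19/27]
  18 → locker 4 (new)  [load 18/27]
  17 → locker 5 (new)  [load 17/27]
  16 → locker 6 (new)  [load 16/27]
  9 → locker 4  [load 27/27]
  9 → locker 5  [load 26/27]
  6 → locker 1  [load 27/27]
  4 → locker 2  [load 24/27]
  3 → locker 2  [load 27/27]
6 storage lockers opened.

6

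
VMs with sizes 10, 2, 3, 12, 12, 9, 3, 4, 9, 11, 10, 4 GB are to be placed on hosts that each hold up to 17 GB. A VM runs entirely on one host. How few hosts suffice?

7

Total = 12 + 12 + 11 + 10 + 10 + 9 + 9 + 4 + 4 + 3 + 3 + 2 = 89 GB.
Lower bound: ⌈89/17⌉ = 6 hosts.
Also, 7 VMs each exceed 17/2 GB, and no two of those can share a host, so at least 7 hosts are needed.
A packing using 7 hosts:
  host 1: 12 + 4 = 16
  host 2: 12 + 4 = 16
  host 3: 11 + 3 + 3 = 17
  host 4: 10 + 2 = 12
  host 5: 10 = 10
  host 6: 9 = 9
  host 7: 9 = 9
This matches the lower bound, so 7 is optimal.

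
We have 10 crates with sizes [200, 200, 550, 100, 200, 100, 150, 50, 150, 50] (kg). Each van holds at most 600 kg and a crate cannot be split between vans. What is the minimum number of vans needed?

3

Total = 550 + 200 + 200 + 200 + 150 + 150 + 100 + 100 + 50 + 50 = 1750 kg.
Lower bound: ⌈1750/600⌉ = 3 vans.
A packing using 3 vans:
  van 1: 550 + 50 = 600
  van 2: 200 + 200 + 200 = 600
  van 3: 150 + 150 + 100 + 100 + 50 = 550
This matches the lower bound, so 3 is optimal.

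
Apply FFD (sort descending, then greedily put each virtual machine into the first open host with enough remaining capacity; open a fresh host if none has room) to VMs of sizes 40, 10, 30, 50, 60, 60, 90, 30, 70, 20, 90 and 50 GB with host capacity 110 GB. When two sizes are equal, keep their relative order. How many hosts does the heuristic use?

Sorted descending: 90, 90, 70, 60, 60, 50, 50, 40, 30, 30, 20, 10.
  90 → host 1 (new)  [load 90/110]
  90 → host 2 (new)  [load 90/110]
  70 → host 3 (new)  [load 70/110]
  60 → host 4 (new)  [load 60/110]
  60 → host 5 (new)  [load 60/110]
  50 → host 4  [load 110/110]
  50 → host 5  [load 110/110]
  40 → host 3  [load 110/110]
  30 → host 6 (new)  [load 30/110]
  30 → host 6  [load 60/110]
  20 → host 1  [load 110/110]
  10 → host 2  [load 100/110]
6 hosts opened.

6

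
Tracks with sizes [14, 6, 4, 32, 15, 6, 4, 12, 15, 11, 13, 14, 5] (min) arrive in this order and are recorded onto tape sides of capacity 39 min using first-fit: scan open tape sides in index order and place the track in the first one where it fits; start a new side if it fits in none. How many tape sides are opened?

  14 → side 1 (new)  [load 14/39]
  6 → side 1  [load 20/39]
  4 → side 1  [load 24/39]
  32 → side 2 (new)  [load 32/39]
  15 → side 1  [load 39/39]
  6 → side 2  [load 38/39]
  4 → side 3 (new)  [load 4/39]
  12 → side 3  [load 16/39]
  15 → side 3  [load 31/39]
  11 → side 4 (new)  [load 11/39]
  13 → side 4  [load 24/39]
  14 → side 4  [load 38/39]
  5 → side 3  [load 36/39]
4 tape sides opened.

4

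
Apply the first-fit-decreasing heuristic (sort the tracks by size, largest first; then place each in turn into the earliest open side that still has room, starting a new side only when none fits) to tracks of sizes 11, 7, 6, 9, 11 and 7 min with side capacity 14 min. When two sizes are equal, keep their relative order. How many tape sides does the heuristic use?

Sorted descending: 11, 11, 9, 7, 7, 6.
  11 → side 1 (new)  [load 11/14]
  11 → side 2 (new)  [load 11/14]
  9 → side 3 (new)  [load 9/14]
  7 → side 4 (new)  [load 7/14]
  7 → side 4  [load 14/14]
  6 → side 5 (new)  [load 6/14]
5 tape sides opened.

5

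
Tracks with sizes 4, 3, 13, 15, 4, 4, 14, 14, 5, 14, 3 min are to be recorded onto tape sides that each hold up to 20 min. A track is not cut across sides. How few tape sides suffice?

5

Total = 15 + 14 + 14 + 14 + 13 + 5 + 4 + 4 + 4 + 3 + 3 = 93 min.
Lower bound: ⌈93/20⌉ = 5 tape sides.
A packing using 5 tape sides:
  side 1: 15 + 5 = 20
  side 2: 14 + 4 = 18
  side 3: 14 + 4 = 18
  side 4: 14 + 4 = 18
  side 5: 13 + 3 + 3 = 19
This matches the lower bound, so 5 is optimal.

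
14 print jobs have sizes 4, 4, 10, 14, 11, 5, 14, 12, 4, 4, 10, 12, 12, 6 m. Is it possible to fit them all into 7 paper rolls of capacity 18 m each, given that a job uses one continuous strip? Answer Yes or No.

No

Total = 122 m; ⌈122/18⌉ = 7.
8 print jobs each exceed half the capacity and cannot share a roll, forcing at least 8 paper rolls.
At least 8 paper rolls are required, but only 7 are allowed.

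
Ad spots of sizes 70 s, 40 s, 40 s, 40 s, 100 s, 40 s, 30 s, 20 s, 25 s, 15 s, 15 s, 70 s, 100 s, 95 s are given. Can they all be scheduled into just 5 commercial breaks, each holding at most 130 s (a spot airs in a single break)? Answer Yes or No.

No

Total = 700 s; ⌈700/130⌉ = 6.
At least 6 commercial breaks are required, but only 5 are allowed.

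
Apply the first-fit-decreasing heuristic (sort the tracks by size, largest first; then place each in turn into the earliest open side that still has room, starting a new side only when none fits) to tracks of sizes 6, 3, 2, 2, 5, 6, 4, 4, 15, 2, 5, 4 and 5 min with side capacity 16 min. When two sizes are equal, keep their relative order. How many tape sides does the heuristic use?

5

Sorted descending: 15, 6, 6, 5, 5, 5, 4, 4, 4, 3, 2, 2, 2.
  15 → side 1 (new)  [load 15/16]
  6 → side 2 (new)  [load 6/16]
  6 → side 2  [load 12/16]
  5 → side 3 (new)  [load 5/16]
  5 → side 3  [load 10/16]
  5 → side 3  [load 15/16]
  4 → side 2  [load 16/16]
  4 → side 4 (new)  [load 4/16]
  4 → side 4  [load 8/16]
  3 → side 4  [load 11/16]
  2 → side 4  [load 13/16]
  2 → side 4  [load 15/16]
  2 → side 5 (new)  [load 2/16]
5 tape sides opened.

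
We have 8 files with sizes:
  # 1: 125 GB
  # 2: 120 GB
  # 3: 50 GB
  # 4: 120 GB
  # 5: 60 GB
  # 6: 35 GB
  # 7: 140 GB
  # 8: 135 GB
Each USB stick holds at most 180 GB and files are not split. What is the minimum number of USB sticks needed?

5

Total = 140 + 135 + 125 + 120 + 120 + 60 + 50 + 35 = 785 GB.
Lower bound: ⌈785/180⌉ = 5 USB sticks.
A packing using 5 USB sticks:
  USB stick 1: 140 + 35 = 175
  USB stick 2: 135 = 135
  USB stick 3: 125 + 50 = 175
  USB stick 4: 120 + 60 = 180
  USB stick 5: 120 = 120
This matches the lower bound, so 5 is optimal.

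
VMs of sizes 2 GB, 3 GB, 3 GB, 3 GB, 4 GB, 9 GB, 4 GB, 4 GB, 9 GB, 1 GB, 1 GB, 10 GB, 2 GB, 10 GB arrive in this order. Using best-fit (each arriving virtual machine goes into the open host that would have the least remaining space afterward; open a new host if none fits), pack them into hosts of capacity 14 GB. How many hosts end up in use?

6

  2 → host 1 (new)  [load 2/14]
  3 → host 1  [load 5/14]
  3 → host 1  [load 8/14]
  3 → host 1  [load 11/14]
  4 → host 2 (new)  [load 4/14]
  9 → host 2  [load 13/14]
  4 → host 3 (new)  [load 4/14]
  4 → host 3  [load 8/14]
  9 → host 4 (new)  [load 9/14]
  1 → host 2  [load 14/14]
  1 → host 1  [load 12/14]
  10 → host 5 (new)  [load 10/14]
  2 → host 1  [load 14/14]
  10 → host 6 (new)  [load 10/14]
6 hosts opened.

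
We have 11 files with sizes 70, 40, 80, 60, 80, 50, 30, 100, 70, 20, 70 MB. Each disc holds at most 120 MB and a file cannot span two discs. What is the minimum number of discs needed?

7

Total = 100 + 80 + 80 + 70 + 70 + 70 + 60 + 50 + 40 + 30 + 20 = 670 MB.
Lower bound: ⌈670/120⌉ = 6 discs.
A packing using 7 discs:
  disc 1: 100 + 20 = 120
  disc 2: 80 + 40 = 120
  disc 3: 80 + 30 = 110
  disc 4: 70 + 50 = 120
  disc 5: 70 = 70
  disc 6: 70 = 70
  disc 7: 60 = 60
No arrangement into 6 discs stays within capacity, so 7 is optimal.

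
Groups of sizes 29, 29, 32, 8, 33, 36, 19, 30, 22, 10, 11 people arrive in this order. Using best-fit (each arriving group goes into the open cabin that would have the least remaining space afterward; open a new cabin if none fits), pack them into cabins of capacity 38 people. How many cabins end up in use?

8

  29 → cabin 1 (new)  [load 29/38]
  29 → cabin 2 (new)  [load 29/38]
  32 → cabin 3 (new)  [load 32/38]
  8 → cabin 1  [load 37/38]
  33 → cabin 4 (new)  [load 33/38]
  36 → cabin 5 (new)  [load 36/38]
  19 → cabin 6 (new)  [load 19/38]
  30 → cabin 7 (new)  [load 30/38]
  22 → cabin 8 (new)  [load 22/38]
  10 → cabin 8  [load 32/38]
  11 → cabin 6  [load 30/38]
8 cabins opened.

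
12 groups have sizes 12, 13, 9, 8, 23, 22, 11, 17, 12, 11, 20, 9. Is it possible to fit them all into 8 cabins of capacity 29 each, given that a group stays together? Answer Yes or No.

A valid assignment using 7 cabins:
  cabin 1: 23 = 23
  cabin 2: 22 = 22
  cabin 3: 20 + 9 = 29
  cabin 4: 17 + 12 = 29
  cabin 5: 13 + 12 = 25
  cabin 6: 11 + 11 = 22
  cabin 7: 9 + 8 = 17
That uses only 7 ≤ 8, so 8 cabins are enough.

Yes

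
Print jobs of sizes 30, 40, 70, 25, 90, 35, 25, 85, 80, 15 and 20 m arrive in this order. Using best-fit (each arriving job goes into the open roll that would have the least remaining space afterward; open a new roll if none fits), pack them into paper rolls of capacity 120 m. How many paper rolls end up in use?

5

  30 → roll 1 (new)  [load 30/120]
  40 → roll 1  [load 70/120]
  70 → roll 2 (new)  [load 70/120]
  25 → roll 1  [load 95/120]
  90 → roll 3 (new)  [load 90/120]
  35 → roll 2  [load 105/120]
  25 → roll 1  [load 120/120]
  85 → roll 4 (new)  [load 85/120]
  80 → roll 5 (new)  [load 80/120]
  15 → roll 2  [load 120/120]
  20 → roll 3  [load 110/120]
5 paper rolls opened.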